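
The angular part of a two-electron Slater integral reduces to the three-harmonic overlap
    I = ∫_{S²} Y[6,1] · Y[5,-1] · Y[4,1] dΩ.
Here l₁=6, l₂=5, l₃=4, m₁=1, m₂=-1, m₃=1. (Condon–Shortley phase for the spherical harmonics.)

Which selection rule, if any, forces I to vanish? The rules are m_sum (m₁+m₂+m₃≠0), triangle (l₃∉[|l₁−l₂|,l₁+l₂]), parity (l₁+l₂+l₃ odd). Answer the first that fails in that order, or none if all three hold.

Σmᵢ = 1  ✗
l₃∈[|l₁−l₂|,l₁+l₂]=[1,11], have l₃=4
Σlᵢ = 15 ⇒ odd

m_sum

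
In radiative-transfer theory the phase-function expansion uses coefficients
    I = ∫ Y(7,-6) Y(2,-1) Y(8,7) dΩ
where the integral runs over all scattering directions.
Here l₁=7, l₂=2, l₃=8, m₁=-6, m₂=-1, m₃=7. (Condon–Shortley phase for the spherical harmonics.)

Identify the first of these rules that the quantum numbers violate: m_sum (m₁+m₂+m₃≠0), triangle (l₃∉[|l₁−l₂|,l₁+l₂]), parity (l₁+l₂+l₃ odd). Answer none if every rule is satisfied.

azimuthal sum: -6 − 1 + 7 = 0  ✓
5 ≤ 8 ≤ 9 (triangle on l)  ✓
L = 7 + 2 + 8 = 17 (odd)  ✗

parity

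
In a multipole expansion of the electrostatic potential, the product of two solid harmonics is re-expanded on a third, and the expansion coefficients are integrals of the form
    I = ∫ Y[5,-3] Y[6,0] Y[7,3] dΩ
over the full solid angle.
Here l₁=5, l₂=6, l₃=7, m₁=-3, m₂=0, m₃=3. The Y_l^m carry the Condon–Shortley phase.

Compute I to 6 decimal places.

0.130140

Rules hold: Σm=0, L=18 even, 1≤7≤11.
N = 11·13·15 = 2145
Δ = 4!·6!·8!/19! = 1/174594420
Racah Σ t=0..4: t=0:+1/4147200 t=1:−1/207360 t=2:+1/82944 t=3:−1/207360 t=4:+1/4147200 = 1/345600
⇒ 3j(5 6 7; 0 0 0)² = 420/46189, sgn -1
Racah Σ t=2..4: t=2:+1/1658880 t=3:−1/518400 t=4:+1/1658880 = -1/1382400
⇒ 3j(5 6 7; -3 0 3)² = 504/46189, sgn -1
4πI² = N·(3j₀)²·(3jₘ)² = 3175200/14919047
I = +1·√(0.212829/4π) = 0.13013978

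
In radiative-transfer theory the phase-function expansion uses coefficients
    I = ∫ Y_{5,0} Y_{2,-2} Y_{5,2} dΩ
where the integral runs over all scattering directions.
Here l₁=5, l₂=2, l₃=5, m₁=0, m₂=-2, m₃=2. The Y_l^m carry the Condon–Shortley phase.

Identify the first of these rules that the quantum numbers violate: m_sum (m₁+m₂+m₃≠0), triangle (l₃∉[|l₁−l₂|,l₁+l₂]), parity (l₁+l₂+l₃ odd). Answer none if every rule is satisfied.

none

Σmᵢ = 0  ✓
l₃∈[|l₁−l₂|,l₁+l₂]=[3,7], have l₃=5  ✓
Σlᵢ = 12 ⇒ even  ✓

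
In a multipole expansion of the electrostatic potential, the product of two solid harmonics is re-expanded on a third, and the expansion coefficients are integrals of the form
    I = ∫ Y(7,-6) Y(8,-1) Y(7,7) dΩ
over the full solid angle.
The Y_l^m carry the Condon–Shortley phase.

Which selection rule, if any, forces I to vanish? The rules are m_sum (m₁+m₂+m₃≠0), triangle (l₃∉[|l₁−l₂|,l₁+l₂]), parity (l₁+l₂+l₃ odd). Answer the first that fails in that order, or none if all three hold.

none

azimuthal sum: -6 − 1 + 7 = 0  ✓
1 ≤ 7 ≤ 15 (triangle on l)  ✓
L = 7 + 8 + 7 = 22 (even)  ✓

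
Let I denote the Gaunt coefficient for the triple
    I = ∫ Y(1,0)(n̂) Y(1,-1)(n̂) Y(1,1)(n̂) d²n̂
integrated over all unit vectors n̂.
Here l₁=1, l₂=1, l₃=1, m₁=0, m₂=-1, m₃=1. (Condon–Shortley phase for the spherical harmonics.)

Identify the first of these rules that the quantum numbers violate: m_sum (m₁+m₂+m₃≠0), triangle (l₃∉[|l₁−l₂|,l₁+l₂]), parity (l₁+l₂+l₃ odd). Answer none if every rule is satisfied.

parity

Σmᵢ = 0  ✓
l₃∈[|l₁−l₂|,l₁+l₂]=[0,2], have l₃=1  ✓
Σlᵢ = 3 ⇒ odd  ✗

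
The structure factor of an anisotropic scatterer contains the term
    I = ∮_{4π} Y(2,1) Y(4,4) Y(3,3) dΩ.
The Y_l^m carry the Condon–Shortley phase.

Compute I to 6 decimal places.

m-sum = 1 + 4 + 3 = 8 ≠ 0 ⇒ I = 0

0.000000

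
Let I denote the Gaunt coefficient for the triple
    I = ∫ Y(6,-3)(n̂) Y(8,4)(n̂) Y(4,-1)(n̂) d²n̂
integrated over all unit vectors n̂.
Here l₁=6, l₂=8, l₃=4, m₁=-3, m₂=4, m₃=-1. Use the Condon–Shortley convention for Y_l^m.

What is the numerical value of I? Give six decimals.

Checks pass: Σm=0; 18 even; l₃=4∈[2,14].
(2·6+1)(2·8+1)(2·4+1) = 1989
Δ: 10! 2! 6! / 19! → 1/23279256
sum: t=4:+1/1658880 t=5:−1/518400 t=6:+1/1658880 = -1/1382400
3j²(6 8 4; 0 0 0) = Δ·Π!·Σ² = 504/46189  (sign -1)
sum: t=7:−1/7257600 t=8:+1/3870720 t=9:−1/26127360 = 43/522547200
3j²(6 8 4; -3 4 -1) = Δ·Π!·Σ² = 1849/352716  (sign -1)
combine: 4πI² = 1989·504/46189·1849/352716 = 99846/877591
take √, sign +1: I = 0.09515121

0.095151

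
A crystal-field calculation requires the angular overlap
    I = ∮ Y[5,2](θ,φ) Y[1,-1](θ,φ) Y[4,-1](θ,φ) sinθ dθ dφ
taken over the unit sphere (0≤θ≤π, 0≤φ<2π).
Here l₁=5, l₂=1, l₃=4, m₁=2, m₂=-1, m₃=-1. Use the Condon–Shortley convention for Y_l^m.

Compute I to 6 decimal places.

0.225034

m-sum 0 ✓  L=10 even ✓  4≤4≤6 ✓
Π(2lᵢ+1) = 11×3×9 = 297
triangle coeff Δ(5,1,4) = 1/495
Σ_t [1,1]: t=1:−1/576 = -1/576
(3j)²=5/99 [(5 1 4; 0 0 0)], sign=-1
Σ_t [0,0]: t=0:+1/1440 = 1/1440
(3j)²=7/165 [(5 1 4; 2 -1 -1)], sign=-1
⇒ 4πI² = 7/11
I = (+1)√(7/11/(4π)) = 0.22503380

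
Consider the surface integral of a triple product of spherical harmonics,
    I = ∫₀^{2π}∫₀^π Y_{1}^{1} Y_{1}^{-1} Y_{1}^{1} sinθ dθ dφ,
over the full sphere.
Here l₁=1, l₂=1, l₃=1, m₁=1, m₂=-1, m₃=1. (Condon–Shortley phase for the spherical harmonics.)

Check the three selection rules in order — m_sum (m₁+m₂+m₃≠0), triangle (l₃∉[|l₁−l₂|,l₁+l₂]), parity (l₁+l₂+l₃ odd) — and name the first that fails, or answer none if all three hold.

m_sum

azimuthal sum: 1 − 1 + 1 = 1  ✗
0 ≤ 1 ≤ 2 (triangle on l)
L = 1 + 1 + 1 = 3 (odd)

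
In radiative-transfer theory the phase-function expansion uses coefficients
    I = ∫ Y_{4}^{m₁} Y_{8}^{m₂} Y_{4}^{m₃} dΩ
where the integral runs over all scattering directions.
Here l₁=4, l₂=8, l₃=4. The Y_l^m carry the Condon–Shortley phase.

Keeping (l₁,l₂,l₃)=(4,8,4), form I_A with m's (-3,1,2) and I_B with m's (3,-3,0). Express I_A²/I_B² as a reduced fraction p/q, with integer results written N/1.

42/275

Shared (l₁,l₂,l₃)=(4,8,4): N and (l;000)² cancel in I_A²/I_B².
A: Δ = 8!·0!·8!/17! = 1/218790; Racah Σ t=7..7: t=7:−1/7257600 = -1/7257600; ⇒ 3j(4 8 4; -3 1 2)² = 14/12155, sgn -1
B: Δ = 8!·0!·8!/17! = 1/218790; Racah Σ t=1..1: t=1:−1/2903040 = -1/2903040; ⇒ 3j(4 8 4; 3 -3 0)² = 5/663, sgn -1
I_A²/I_B² = (14/12155)/(5/663) = 42/275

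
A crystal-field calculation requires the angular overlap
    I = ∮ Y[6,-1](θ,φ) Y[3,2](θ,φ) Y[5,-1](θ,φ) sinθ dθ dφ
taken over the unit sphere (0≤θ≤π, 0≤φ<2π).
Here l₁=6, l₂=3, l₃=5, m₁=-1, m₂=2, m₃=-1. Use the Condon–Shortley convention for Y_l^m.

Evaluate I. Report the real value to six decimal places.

m-sum 0 ✓  L=14 even ✓  3≤5≤9 ✓
Π(2lᵢ+1) = 13×7×11 = 1001
triangle coeff Δ(6,3,5) = 1/675675
Σ_t [1,3]: t=1:−1/8640 t=2:+1/2304 t=3:−1/8640 = 7/34560
(3j)²=7/429 [(6 3 5; 0 0 0)], sign=-1
Σ_t [3,4]: t=3:−1/6912 t=4:+1/17280 = -1/11520
(3j)²=2/143 [(6 3 5; -1 2 -1)], sign=-1
⇒ 4πI² = 98/429
I = (+1)√(98/429/(4π)) = 0.13482780

0.134828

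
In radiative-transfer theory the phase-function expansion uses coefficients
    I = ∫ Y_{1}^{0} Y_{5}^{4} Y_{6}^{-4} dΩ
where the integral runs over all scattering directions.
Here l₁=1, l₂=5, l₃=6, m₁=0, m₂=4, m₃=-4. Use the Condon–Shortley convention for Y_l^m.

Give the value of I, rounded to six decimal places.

Checks pass: Σm=0; 12 even; l₃=6∈[4,6].
(2·1+1)(2·5+1)(2·6+1) = 429
Δ: 0! 2! 10! / 13! → 1/858
sum: t=0:+1/14400 = 1/14400
3j²(1 5 6; 0 0 0) = Δ·Π!·Σ² = 6/143  (sign +1)
sum: t=0:+1/362880 = 1/362880
3j²(1 5 6; 0 4 -4) = Δ·Π!·Σ² = 10/429  (sign +1)
combine: 4πI² = 429·6/143·10/429 = 60/143
take √, sign +1: I = 0.18272698

0.182727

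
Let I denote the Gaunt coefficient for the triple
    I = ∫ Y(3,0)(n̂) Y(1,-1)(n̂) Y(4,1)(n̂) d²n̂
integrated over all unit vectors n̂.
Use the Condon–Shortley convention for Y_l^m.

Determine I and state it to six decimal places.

m-sum 0 ✓  L=8 even ✓  2≤4≤4 ✓
Π(2lᵢ+1) = 7×3×9 = 189
triangle coeff Δ(3,1,4) = 1/252
Σ_t [0,0]: t=0:+1/36 = 1/36
(3j)²=4/63 [(3 1 4; 0 0 0)], sign=+1
Σ_t [0,0]: t=0:+1/72 = 1/72
(3j)²=5/126 [(3 1 4; 0 -1 1)], sign=-1
⇒ 4πI² = 10/21
I = (-1)√(10/21/(4π)) = -0.19466390

-0.194664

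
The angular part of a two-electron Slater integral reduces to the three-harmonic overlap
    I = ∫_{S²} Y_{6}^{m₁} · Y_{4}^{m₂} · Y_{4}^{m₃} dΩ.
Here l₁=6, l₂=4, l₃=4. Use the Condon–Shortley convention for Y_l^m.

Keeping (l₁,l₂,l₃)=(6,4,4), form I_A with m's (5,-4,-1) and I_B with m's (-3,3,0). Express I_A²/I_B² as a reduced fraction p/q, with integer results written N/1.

l's match ⇒ only the (l;m) 3-j factors differ between A and B.
A: triangle coeff Δ(6,4,4) = 1/1261260; Σ_t [0,0]: t=0:+1/172800 = 1/172800; (3j)²=2/65 [(6 4 4; 5 -4 -1)], sign=-1
B: triangle coeff Δ(6,4,4) = 1/1261260; Σ_t [5,6]: t=5:−1/11520 t=6:+1/25920 = -1/20736; (3j)²=5/429 [(6 4 4; -3 3 0)], sign=-1
I_A²/I_B² = (2/65)/(5/429) = 66/25

66/25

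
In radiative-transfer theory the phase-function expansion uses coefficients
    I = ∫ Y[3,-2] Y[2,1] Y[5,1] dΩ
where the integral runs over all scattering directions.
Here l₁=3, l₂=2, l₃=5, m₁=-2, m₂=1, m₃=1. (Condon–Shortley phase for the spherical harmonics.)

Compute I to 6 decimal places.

-0.117387

m-sum 0 ✓  L=10 even ✓  1≤5≤5 ✓
Π(2lᵢ+1) = 7×5×11 = 385
triangle coeff Δ(3,2,5) = 1/2310
Σ_t [0,0]: t=0:+1/144 = 1/144
(3j)²=10/231 [(3 2 5; 0 0 0)], sign=-1
Σ_t [0,0]: t=0:+1/720 = 1/720
(3j)²=4/385 [(3 2 5; -2 1 1)], sign=+1
⇒ 4πI² = 40/231
I = (-1)√(40/231/(4π)) = -0.11738675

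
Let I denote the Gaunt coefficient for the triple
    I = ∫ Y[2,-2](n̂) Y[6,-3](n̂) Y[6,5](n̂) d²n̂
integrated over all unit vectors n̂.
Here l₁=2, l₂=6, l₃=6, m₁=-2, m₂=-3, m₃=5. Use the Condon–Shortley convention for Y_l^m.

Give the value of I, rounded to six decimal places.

0.120286

m-sum 0 ✓  L=14 even ✓  4≤6≤8 ✓
Π(2lᵢ+1) = 5×13×13 = 845
triangle coeff Δ(2,6,6) = 1/90090
Σ_t [0,2]: t=0:+1/69120 t=1:−1/14400 t=2:+1/69120 = -7/172800
(3j)²=14/715 [(2 6 6; 0 0 0)], sign=-1
Σ_t [2,2]: t=2:+1/1451520 = 1/1451520
(3j)²=1/91 [(2 6 6; -2 -3 5)], sign=-1
⇒ 4πI² = 2/11
I = (+1)√(2/11/(4π)) = 0.12028562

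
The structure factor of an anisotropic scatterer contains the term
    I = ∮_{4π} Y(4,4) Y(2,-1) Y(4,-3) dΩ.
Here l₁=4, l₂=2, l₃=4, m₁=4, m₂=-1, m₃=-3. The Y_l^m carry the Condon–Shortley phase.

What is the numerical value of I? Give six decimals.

Checks pass: Σm=0; 10 even; l₃=4∈[2,6].
(2·4+1)(2·2+1)(2·4+1) = 405
Δ: 2! 6! 2! / 11! → 1/13860
sum: t=0:+1/192 t=1:−1/36 t=2:+1/192 = -5/288
3j²(4 2 4; 0 0 0) = Δ·Π!·Σ² = 20/693  (sign -1)
sum: t=0:+1/1440 = 1/1440
3j²(4 2 4; 4 -1 -3) = Δ·Π!·Σ² = 7/165  (sign -1)
combine: 4πI² = 405·20/693·7/165 = 60/121
take √, sign +1: I = 0.19864517

0.198645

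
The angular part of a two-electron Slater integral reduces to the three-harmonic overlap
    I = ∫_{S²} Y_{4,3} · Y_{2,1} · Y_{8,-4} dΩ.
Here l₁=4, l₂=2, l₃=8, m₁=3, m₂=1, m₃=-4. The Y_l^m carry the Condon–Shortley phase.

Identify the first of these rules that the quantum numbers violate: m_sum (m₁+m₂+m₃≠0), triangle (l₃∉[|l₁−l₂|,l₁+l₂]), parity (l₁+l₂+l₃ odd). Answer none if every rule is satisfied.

azimuthal sum: 3 + 1 − 4 = 0  ✓
2 ≤ 8 ≤ 6 (triangle on l)  ✗
L = 4 + 2 + 8 = 14 (even)

triangle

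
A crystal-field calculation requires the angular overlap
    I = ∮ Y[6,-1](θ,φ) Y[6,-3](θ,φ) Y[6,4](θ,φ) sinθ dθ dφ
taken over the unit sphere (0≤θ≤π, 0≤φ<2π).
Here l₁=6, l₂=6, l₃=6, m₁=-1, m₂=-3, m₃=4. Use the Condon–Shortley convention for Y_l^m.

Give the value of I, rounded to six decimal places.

-0.084679

Checks pass: Σm=0; 18 even; l₃=6∈[0,12].
(2·6+1)(2·6+1)(2·6+1) = 2197
Δ: 6! 6! 6! / 19! → 1/325909584
sum: t=0:+1/373248000 t=1:−1/1728000 t=2:+1/110592 t=3:−1/46656 t=4:+1/110592 t=5:−1/1728000 t=6:+1/373248000 = -7/1555200
3j²(6 6 6; 0 0 0) = Δ·Π!·Σ² = 400/46189  (sign -1)
sum: t=1:−1/4147200 t=2:+1/691200 t=3:−1/1244160 = 1/2488320
3j²(6 6 6; -1 -3 4) = Δ·Π!·Σ² = 875/184756  (sign +1)
combine: 4πI² = 2197·400/46189·875/184756 = 1137500/12623809
take √, sign -1: I = -0.08467897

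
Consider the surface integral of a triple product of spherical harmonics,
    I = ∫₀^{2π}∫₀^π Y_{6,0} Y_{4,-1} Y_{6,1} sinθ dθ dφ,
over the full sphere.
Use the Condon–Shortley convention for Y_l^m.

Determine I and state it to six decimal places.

Checks pass: Σm=0; 16 even; l₃=6∈[2,10].
(2·6+1)(2·4+1)(2·6+1) = 1521
Δ: 4! 8! 4! / 17! → 1/15315300
sum: t=0:+1/829440 t=1:−1/25920 t=2:+1/9216 t=3:−1/25920 t=4:+1/829440 = 7/207360
3j²(6 4 6; 0 0 0) = Δ·Π!·Σ² = 28/2431  (sign +1)
sum: t=0:+1/207360 t=1:−1/17280 t=2:+1/13824 t=3:−1/103680 = 1/103680
3j²(6 4 6; 0 -1 1) = Δ·Π!·Σ² = 10/7293  (sign -1)
combine: 4πI² = 1521·28/2431·10/7293 = 840/34969
take √, sign -1: I = -0.04372130

-0.043721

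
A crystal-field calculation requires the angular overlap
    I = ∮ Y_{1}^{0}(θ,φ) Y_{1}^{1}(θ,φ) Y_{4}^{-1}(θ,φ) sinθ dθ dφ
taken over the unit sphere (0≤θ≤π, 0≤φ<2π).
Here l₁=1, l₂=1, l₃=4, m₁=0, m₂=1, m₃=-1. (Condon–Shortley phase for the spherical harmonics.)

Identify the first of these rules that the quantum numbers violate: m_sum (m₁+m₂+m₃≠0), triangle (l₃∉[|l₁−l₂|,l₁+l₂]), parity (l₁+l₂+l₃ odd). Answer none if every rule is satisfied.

triangle

azimuthal sum: 0 + 1 − 1 = 0  ✓
0 ≤ 4 ≤ 2 (triangle on l)  ✗
L = 1 + 1 + 4 = 6 (even)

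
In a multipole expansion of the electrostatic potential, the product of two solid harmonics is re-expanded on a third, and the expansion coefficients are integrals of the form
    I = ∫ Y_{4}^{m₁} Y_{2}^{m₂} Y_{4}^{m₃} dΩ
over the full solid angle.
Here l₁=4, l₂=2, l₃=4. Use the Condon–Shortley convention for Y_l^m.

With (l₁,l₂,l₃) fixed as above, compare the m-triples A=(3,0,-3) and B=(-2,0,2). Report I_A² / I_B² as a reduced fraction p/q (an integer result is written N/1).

49/64

Shared (l₁,l₂,l₃)=(4,2,4): N and (l;000)² cancel in I_A²/I_B².
A: Δ = 2!·6!·2!/11! = 1/13860; Racah Σ t=0..1: t=0:+1/480 t=1:−1/720 = 1/1440; ⇒ 3j(4 2 4; 3 0 -3)² = 7/1980, sgn -1
B: Δ = 2!·6!·2!/11! = 1/13860; Racah Σ t=0..2: t=0:+1/2880 t=1:−1/120 t=2:+1/192 = -1/360; ⇒ 3j(4 2 4; -2 0 2)² = 16/3465, sgn -1
I_A²/I_B² = (7/1980)/(16/3465) = 49/64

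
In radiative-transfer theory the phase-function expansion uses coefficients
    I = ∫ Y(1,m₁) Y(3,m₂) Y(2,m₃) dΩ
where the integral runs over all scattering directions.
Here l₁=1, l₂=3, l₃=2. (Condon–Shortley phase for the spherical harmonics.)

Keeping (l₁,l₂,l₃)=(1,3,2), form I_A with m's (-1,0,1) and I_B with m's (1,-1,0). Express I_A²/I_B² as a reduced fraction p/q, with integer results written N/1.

Same 1,3,2: normalisation and zero-m 3j drop out of the ratio.
A: Δ: 2! 0! 4! / 7! → 1/105; sum: t=2:+1/12 = 1/12; 3j²(1 3 2; -1 0 1) = Δ·Π!·Σ² = 1/35  (sign -1)
B: Δ: 2! 0! 4! / 7! → 1/105; sum: t=0:+1/8 = 1/8; 3j²(1 3 2; 1 -1 0) = Δ·Π!·Σ² = 2/35  (sign +1)
I_A²/I_B² = (1/35)/(2/35) = 1/2

1/2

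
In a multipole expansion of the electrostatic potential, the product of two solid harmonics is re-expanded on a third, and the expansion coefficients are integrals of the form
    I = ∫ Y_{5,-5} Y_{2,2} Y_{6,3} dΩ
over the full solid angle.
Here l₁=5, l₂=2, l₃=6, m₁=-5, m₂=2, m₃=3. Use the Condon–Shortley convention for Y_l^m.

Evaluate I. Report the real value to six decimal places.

0.000000

L=13 odd ⇒ parity kills the (l;000) factor ⇒ I = 0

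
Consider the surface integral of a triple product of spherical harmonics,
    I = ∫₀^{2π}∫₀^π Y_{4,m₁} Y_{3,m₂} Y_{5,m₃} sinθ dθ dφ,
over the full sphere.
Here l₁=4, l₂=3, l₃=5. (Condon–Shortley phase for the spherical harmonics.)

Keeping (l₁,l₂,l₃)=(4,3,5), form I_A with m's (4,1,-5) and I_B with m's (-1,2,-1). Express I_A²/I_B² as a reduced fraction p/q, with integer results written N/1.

l's match ⇒ only the (l;m) 3-j factors differ between A and B.
A: triangle coeff Δ(4,3,5) = 1/180180; Σ_t [0,0]: t=0:+1/34560 = 1/34560; (3j)²=14/429 [(4 3 5; 4 1 -5)], sign=+1
B: triangle coeff Δ(4,3,5) = 1/180180; Σ_t [1,2]: t=1:−1/1152 t=2:+1/432 = 5/3456; (3j)²=625/36036 [(4 3 5; -1 2 -1)], sign=+1
I_A²/I_B² = (14/429)/(625/36036) = 1176/625

1176/625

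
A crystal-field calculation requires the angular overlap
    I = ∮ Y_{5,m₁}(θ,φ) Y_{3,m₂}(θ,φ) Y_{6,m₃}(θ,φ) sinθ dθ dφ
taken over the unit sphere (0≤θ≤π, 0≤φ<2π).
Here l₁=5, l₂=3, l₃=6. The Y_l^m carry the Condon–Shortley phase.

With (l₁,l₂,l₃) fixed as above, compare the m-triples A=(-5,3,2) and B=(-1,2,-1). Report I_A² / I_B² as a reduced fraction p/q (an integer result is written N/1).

1/14

Shared (l₁,l₂,l₃)=(5,3,6): N and (l;000)² cancel in I_A²/I_B².
A: Δ = 2!·8!·4!/15! = 1/675675; Racah Σ t=2..2: t=2:+1/1935360 = 1/1935360; ⇒ 3j(5 3 6; -5 3 2)² = 1/1001, sgn +1
B: Δ = 2!·8!·4!/15! = 1/675675; Racah Σ t=1..2: t=1:−1/17280 t=2:+1/6912 = 1/11520; ⇒ 3j(5 3 6; -1 2 -1)² = 2/143, sgn -1
I_A²/I_B² = (1/1001)/(2/143) = 1/14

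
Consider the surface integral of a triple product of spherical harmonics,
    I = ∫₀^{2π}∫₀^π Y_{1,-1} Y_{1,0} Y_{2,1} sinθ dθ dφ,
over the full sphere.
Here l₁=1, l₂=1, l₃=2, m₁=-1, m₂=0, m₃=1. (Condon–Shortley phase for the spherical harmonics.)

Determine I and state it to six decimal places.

-0.218510

Rules hold: Σm=0, L=4 even, 0≤2≤2.
N = 3·3·5 = 45
Δ = 0!·2!·2!/5! = 1/30
Racah Σ t=0..0: t=0:+1/1 = 1/1
⇒ 3j(1 1 2; 0 0 0)² = 2/15, sgn +1
Racah Σ t=0..0: t=0:+1/2 = 1/2
⇒ 3j(1 1 2; -1 0 1)² = 1/10, sgn -1
4πI² = N·(3j₀)²·(3jₘ)² = 3/5
I = -1·√(0.6/4π) = -0.21850969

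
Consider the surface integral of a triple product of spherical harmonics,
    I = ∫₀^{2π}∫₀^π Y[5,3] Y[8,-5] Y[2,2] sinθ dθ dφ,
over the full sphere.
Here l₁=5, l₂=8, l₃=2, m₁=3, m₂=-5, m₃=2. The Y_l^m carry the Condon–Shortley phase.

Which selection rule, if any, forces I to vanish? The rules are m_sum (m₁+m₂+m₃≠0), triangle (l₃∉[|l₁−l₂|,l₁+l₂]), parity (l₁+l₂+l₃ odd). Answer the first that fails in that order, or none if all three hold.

triangle

Σmᵢ = 0  ✓
l₃∈[|l₁−l₂|,l₁+l₂]=[3,13], have l₃=2  ✗
Σlᵢ = 15 ⇒ odd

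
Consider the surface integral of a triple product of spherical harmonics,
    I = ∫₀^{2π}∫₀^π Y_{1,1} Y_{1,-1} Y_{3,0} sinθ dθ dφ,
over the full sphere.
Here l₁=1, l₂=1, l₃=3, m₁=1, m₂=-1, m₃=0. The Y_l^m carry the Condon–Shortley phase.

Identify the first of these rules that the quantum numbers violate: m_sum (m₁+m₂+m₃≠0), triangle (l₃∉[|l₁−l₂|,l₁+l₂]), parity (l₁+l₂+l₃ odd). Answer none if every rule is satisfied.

triangle

m₁+m₂+m₃ = 1 − 1 + 0 = 0  ✓
triangle: |1−1|=0 ≤ l₃=3 ≤ 1+1=2  ✗
parity: l₁+l₂+l₃ = 5 is odd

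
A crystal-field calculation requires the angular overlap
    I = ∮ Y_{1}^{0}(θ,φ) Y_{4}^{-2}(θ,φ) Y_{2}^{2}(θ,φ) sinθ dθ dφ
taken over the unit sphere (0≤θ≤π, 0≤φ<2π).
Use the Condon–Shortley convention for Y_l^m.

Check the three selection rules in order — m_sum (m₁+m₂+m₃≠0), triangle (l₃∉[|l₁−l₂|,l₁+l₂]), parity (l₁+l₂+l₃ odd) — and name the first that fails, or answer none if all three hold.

azimuthal sum: 0 − 2 + 2 = 0  ✓
3 ≤ 2 ≤ 5 (triangle on l)  ✗
L = 1 + 4 + 2 = 7 (odd)

triangle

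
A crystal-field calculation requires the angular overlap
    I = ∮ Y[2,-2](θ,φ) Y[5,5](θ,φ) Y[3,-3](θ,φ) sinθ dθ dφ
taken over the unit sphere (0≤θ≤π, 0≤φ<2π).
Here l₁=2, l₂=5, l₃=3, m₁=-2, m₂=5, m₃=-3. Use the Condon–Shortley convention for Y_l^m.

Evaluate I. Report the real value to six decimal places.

-0.347235

m-sum 0 ✓  L=10 even ✓  3≤3≤7 ✓
Π(2lᵢ+1) = 5×11×7 = 385
triangle coeff Δ(2,5,3) = 1/2310
Σ_t [2,2]: t=2:+1/144 = 1/144
(3j)²=10/231 [(2 5 3; 0 0 0)], sign=-1
Σ_t [4,4]: t=4:+1/17280 = 1/17280
(3j)²=1/11 [(2 5 3; -2 5 -3)], sign=+1
⇒ 4πI² = 50/33
I = (-1)√(50/33/(4π)) = -0.34723469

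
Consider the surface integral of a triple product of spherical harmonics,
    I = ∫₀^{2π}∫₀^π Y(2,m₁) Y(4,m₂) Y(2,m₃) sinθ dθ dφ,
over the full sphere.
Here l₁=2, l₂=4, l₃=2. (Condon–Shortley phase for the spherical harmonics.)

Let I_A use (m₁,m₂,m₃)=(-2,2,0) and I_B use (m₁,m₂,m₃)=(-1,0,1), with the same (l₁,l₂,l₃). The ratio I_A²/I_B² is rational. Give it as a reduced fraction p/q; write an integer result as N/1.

l's match ⇒ only the (l;m) 3-j factors differ between A and B.
A: triangle coeff Δ(2,4,2) = 1/630; Σ_t [4,4]: t=4:+1/96 = 1/96; (3j)²=1/42 [(2 4 2; -2 2 0)], sign=+1
B: triangle coeff Δ(2,4,2) = 1/630; Σ_t [3,3]: t=3:−1/36 = -1/36; (3j)²=8/315 [(2 4 2; -1 0 1)], sign=+1
I_A²/I_B² = (1/42)/(8/315) = 15/16

15/16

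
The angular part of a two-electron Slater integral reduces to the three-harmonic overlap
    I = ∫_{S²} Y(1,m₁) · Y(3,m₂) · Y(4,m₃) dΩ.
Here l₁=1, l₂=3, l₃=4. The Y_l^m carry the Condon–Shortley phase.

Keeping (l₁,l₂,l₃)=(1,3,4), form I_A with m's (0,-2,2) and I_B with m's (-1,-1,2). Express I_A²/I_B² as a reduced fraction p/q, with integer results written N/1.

Same 1,3,4: normalisation and zero-m 3j drop out of the ratio.
A: Δ: 0! 2! 6! / 9! → 1/252; sum: t=0:+1/120 = 1/120; 3j²(1 3 4; 0 -2 2) = Δ·Π!·Σ² = 1/21  (sign +1)
B: Δ: 0! 2! 6! / 9! → 1/252; sum: t=0:+1/96 = 1/96; 3j²(1 3 4; -1 -1 2) = Δ·Π!·Σ² = 5/84  (sign +1)
I_A²/I_B² = (1/21)/(5/84) = 4/5

4/5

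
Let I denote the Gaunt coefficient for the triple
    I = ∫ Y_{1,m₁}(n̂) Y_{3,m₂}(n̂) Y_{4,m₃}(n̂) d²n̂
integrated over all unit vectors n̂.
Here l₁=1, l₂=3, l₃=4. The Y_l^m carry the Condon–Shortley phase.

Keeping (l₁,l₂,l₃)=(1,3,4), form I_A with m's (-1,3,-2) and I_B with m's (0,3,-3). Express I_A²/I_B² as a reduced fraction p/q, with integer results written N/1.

1/7

l's match ⇒ only the (l;m) 3-j factors differ between A and B.
A: triangle coeff Δ(1,3,4) = 1/252; Σ_t [0,0]: t=0:+1/1440 = 1/1440; (3j)²=1/252 [(1 3 4; -1 3 -2)], sign=+1
B: triangle coeff Δ(1,3,4) = 1/252; Σ_t [0,0]: t=0:+1/720 = 1/720; (3j)²=1/36 [(1 3 4; 0 3 -3)], sign=-1
I_A²/I_B² = (1/252)/(1/36) = 1/7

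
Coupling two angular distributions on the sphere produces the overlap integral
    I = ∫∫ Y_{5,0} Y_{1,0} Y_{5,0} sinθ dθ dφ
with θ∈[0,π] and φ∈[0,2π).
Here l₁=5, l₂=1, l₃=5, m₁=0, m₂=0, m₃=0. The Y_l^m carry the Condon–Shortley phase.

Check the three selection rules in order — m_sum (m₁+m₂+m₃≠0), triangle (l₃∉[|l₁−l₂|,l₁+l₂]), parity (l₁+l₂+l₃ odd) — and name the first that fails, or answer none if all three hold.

m₁+m₂+m₃ = 0 + 0 + 0 = 0  ✓
triangle: |5−1|=4 ≤ l₃=5 ≤ 5+1=6  ✓
parity: l₁+l₂+l₃ = 11 is odd  ✗

parity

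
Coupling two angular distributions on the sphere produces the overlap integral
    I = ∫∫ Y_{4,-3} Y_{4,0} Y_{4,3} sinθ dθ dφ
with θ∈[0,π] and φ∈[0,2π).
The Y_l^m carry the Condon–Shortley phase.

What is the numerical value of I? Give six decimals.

Rules hold: Σm=0, L=12 even, 0≤4≤8.
N = 9·9·9 = 729
Δ = 4!·4!·4!/13! = 1/450450
Racah Σ t=0..4: t=0:+1/13824 t=1:−1/216 t=2:+1/64 t=3:−1/216 t=4:+1/13824 = 5/768
⇒ 3j(4 4 4; 0 0 0)² = 18/1001, sgn +1
Racah Σ t=3..4: t=3:−1/864 t=4:+1/3456 = -1/1152
⇒ 3j(4 4 4; -3 0 3)² = 7/286, sgn +1
4πI² = N·(3j₀)²·(3jₘ)² = 6561/20449
I = +1·√(0.320847/4π) = 0.15978796

0.159788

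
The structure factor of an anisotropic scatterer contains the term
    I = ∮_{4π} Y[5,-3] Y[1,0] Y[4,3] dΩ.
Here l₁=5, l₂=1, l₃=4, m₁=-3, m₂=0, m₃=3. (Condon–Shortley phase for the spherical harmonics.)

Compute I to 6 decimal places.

-0.196426

m-sum 0 ✓  L=10 even ✓  4≤4≤6 ✓
Π(2lᵢ+1) = 11×3×9 = 297
triangle coeff Δ(5,1,4) = 1/495
Σ_t [1,1]: t=1:−1/576 = -1/576
(3j)²=5/99 [(5 1 4; 0 0 0)], sign=-1
Σ_t [1,1]: t=1:−1/5040 = -1/5040
(3j)²=16/495 [(5 1 4; -3 0 3)], sign=+1
⇒ 4πI² = 16/33
I = (-1)√(16/33/(4π)) = -0.19642560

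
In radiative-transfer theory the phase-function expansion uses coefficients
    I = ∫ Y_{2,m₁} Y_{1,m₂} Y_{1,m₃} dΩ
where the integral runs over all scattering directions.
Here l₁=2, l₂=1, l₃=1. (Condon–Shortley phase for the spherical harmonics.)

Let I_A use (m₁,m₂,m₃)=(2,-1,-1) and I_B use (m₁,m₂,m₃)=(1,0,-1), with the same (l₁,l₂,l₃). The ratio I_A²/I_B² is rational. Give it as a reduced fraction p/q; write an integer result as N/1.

Shared (l₁,l₂,l₃)=(2,1,1): N and (l;000)² cancel in I_A²/I_B².
A: Δ = 2!·2!·0!/5! = 1/30; Racah Σ t=0..0: t=0:+1/4 = 1/4; ⇒ 3j(2 1 1; 2 -1 -1)² = 1/5, sgn +1
B: Δ = 2!·2!·0!/5! = 1/30; Racah Σ t=1..1: t=1:−1/2 = -1/2; ⇒ 3j(2 1 1; 1 0 -1)² = 1/10, sgn -1
I_A²/I_B² = (1/5)/(1/10) = 2/1

2/1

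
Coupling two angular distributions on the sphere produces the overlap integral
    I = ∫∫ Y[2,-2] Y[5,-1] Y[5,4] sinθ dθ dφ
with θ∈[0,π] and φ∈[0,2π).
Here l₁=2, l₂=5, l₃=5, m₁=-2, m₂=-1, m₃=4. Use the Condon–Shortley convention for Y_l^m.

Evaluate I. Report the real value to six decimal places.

-2 − 1 + 4 = 1 ≠ 0: azimuthal integral kills it; I = 0

0.000000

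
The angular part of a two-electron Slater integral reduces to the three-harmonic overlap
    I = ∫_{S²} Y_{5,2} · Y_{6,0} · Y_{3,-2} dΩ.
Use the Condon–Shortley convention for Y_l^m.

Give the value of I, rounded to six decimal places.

m-sum 0 ✓  L=14 even ✓  1≤3≤11 ✓
Π(2lᵢ+1) = 11×13×7 = 1001
triangle coeff Δ(5,6,3) = 1/675675
Σ_t [3,5]: t=3:−1/8640 t=4:+1/2304 t=5:−1/8640 = 7/34560
(3j)²=7/429 [(5 6 3; 0 0 0)], sign=-1
Σ_t [2,3]: t=2:+1/34560 t=3:−1/8640 = -1/11520
(3j)²=3/143 [(5 6 3; 2 0 -2)], sign=+1
⇒ 4πI² = 49/143
I = (-1)√(49/143/(4π)) = -0.16512966

-0.165130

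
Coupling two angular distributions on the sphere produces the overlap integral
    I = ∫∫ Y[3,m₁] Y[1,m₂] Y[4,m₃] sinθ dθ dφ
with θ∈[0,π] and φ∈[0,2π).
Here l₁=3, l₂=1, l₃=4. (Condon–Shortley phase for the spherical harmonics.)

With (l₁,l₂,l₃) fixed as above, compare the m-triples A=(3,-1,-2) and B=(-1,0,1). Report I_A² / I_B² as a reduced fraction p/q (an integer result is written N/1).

Shared (l₁,l₂,l₃)=(3,1,4): N and (l;000)² cancel in I_A²/I_B².
A: Δ = 0!·6!·2!/9! = 1/252; Racah Σ t=0..0: t=0:+1/1440 = 1/1440; ⇒ 3j(3 1 4; 3 -1 -2)² = 1/252, sgn +1
B: Δ = 0!·6!·2!/9! = 1/252; Racah Σ t=0..0: t=0:+1/48 = 1/48; ⇒ 3j(3 1 4; -1 0 1)² = 5/84, sgn -1
I_A²/I_B² = (1/252)/(5/84) = 1/15

1/15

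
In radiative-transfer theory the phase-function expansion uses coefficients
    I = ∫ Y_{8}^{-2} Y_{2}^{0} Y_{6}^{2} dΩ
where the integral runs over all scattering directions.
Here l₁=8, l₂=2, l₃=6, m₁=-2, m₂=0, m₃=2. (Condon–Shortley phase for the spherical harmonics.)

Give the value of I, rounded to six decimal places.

m-sum 0 ✓  L=16 even ✓  6≤6≤10 ✓
Π(2lᵢ+1) = 17×5×13 = 1105
triangle coeff Δ(8,2,6) = 1/30940
Σ_t [2,2]: t=2:+1/2073600 = 1/2073600
(3j)²=28/1105 [(8 2 6; 0 0 0)], sign=+1
Σ_t [2,2]: t=2:+1/3870720 = 1/3870720
(3j)²=135/6188 [(8 2 6; -2 0 2)], sign=+1
⇒ 4πI² = 135/221
I = (+1)√(135/221/(4π)) = 0.22047828

0.220478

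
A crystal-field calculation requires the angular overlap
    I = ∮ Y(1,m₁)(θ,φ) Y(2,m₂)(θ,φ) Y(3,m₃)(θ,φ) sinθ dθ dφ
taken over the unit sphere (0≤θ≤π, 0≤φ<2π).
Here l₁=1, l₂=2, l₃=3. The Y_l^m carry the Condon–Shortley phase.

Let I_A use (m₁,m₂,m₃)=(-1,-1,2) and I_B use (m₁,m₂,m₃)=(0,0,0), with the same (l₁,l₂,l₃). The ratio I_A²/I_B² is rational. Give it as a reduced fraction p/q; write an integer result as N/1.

10/9

Shared (l₁,l₂,l₃)=(1,2,3): N and (l;000)² cancel in I_A²/I_B².
A: Δ = 0!·2!·4!/7! = 1/105; Racah Σ t=0..0: t=0:+1/12 = 1/12; ⇒ 3j(1 2 3; -1 -1 2)² = 2/21, sgn -1
B: Δ = 0!·2!·4!/7! = 1/105; Racah Σ t=0..0: t=0:+1/4 = 1/4; ⇒ 3j(1 2 3; 0 0 0)² = 3/35, sgn -1
I_A²/I_B² = (2/21)/(3/35) = 10/9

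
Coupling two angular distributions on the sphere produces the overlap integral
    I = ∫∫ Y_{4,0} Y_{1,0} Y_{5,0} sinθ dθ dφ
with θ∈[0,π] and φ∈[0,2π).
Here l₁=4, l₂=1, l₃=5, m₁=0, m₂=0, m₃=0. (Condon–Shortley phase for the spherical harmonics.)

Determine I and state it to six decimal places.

0.245532

m-sum 0 ✓  L=10 even ✓  3≤5≤5 ✓
Π(2lᵢ+1) = 9×3×11 = 297
triangle coeff Δ(4,1,5) = 1/495
Σ_t [0,0]: t=0:+1/576 = 1/576
(3j)²=5/99 [(4 1 5; 0 0 0)], sign=-1
(m-triple is (0,0,0) — same symbol as above.)
⇒ 4πI² = 25/33
I = (+1)√(25/33/(4π)) = 0.24553200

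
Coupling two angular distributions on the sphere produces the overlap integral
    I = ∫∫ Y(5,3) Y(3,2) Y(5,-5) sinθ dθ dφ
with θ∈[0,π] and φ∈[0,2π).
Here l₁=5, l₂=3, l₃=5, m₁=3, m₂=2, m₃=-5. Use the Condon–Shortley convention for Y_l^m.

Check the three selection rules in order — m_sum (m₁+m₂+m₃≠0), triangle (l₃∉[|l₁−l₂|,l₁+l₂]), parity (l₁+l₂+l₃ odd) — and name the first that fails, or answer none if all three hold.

parity

Σmᵢ = 0  ✓
l₃∈[|l₁−l₂|,l₁+l₂]=[2,8], have l₃=5  ✓
Σlᵢ = 13 ⇒ odd  ✗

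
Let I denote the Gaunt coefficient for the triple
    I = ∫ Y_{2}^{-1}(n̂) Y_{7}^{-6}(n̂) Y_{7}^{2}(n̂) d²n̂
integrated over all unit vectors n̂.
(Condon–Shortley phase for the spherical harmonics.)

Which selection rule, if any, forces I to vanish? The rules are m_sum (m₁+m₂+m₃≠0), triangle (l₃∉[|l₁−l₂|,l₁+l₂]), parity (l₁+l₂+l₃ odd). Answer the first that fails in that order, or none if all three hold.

Σmᵢ = -5  ✗
l₃∈[|l₁−l₂|,l₁+l₂]=[5,9], have l₃=7
Σlᵢ = 16 ⇒ even

m_sum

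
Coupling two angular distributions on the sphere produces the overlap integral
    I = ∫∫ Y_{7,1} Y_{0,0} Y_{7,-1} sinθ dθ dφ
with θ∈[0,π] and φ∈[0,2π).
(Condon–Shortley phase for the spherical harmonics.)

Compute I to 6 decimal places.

-0.282095

m-sum 0 ✓  L=14 even ✓  7≤7≤7 ✓
Π(2lᵢ+1) = 15×1×15 = 225
triangle coeff Δ(7,0,7) = 1/15
Σ_t [0,0]: t=0:+1/25401600 = 1/25401600
(3j)²=1/15 [(7 0 7; 0 0 0)], sign=-1
Σ_t [0,0]: t=0:+1/29030400 = 1/29030400
(3j)²=1/15 [(7 0 7; 1 0 -1)], sign=+1
⇒ 4πI² = 1/1
I = (-1)√(1/1/(4π)) = -0.28209479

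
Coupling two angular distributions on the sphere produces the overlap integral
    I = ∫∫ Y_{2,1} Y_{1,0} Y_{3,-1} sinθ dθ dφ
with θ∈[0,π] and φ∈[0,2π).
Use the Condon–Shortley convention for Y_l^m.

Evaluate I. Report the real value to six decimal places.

m-sum 0 ✓  L=6 even ✓  1≤3≤3 ✓
Π(2lᵢ+1) = 5×3×7 = 105
triangle coeff Δ(2,1,3) = 1/105
Σ_t [0,0]: t=0:+1/4 = 1/4
(3j)²=3/35 [(2 1 3; 0 0 0)], sign=-1
Σ_t [0,0]: t=0:+1/6 = 1/6
(3j)²=8/105 [(2 1 3; 1 0 -1)], sign=+1
⇒ 4πI² = 24/35
I = (-1)√(24/35/(4π)) = -0.23359668

-0.233597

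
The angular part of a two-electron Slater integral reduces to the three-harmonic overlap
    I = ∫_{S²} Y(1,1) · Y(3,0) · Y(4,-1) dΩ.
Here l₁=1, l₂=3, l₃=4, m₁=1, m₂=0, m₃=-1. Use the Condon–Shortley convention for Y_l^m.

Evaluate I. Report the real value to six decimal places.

-0.194664

m-sum 0 ✓  L=8 even ✓  2≤4≤4 ✓
Π(2lᵢ+1) = 3×7×9 = 189
triangle coeff Δ(1,3,4) = 1/252
Σ_t [0,0]: t=0:+1/36 = 1/36
(3j)²=4/63 [(1 3 4; 0 0 0)], sign=+1
Σ_t [0,0]: t=0:+1/72 = 1/72
(3j)²=5/126 [(1 3 4; 1 0 -1)], sign=-1
⇒ 4πI² = 10/21
I = (-1)√(10/21/(4π)) = -0.19466390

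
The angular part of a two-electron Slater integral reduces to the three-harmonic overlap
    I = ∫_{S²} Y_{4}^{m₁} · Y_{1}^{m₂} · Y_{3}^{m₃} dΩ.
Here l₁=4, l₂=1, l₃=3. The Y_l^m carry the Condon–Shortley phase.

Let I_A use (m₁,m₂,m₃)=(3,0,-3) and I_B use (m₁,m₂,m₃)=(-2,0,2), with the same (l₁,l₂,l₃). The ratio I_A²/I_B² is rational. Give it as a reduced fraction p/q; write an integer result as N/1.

Shared (l₁,l₂,l₃)=(4,1,3): N and (l;000)² cancel in I_A²/I_B².
A: Δ = 2!·6!·0!/9! = 1/252; Racah Σ t=1..1: t=1:−1/720 = -1/720; ⇒ 3j(4 1 3; 3 0 -3)² = 1/36, sgn -1
B: Δ = 2!·6!·0!/9! = 1/252; Racah Σ t=1..1: t=1:−1/120 = -1/120; ⇒ 3j(4 1 3; -2 0 2)² = 1/21, sgn +1
I_A²/I_B² = (1/36)/(1/21) = 7/12

7/12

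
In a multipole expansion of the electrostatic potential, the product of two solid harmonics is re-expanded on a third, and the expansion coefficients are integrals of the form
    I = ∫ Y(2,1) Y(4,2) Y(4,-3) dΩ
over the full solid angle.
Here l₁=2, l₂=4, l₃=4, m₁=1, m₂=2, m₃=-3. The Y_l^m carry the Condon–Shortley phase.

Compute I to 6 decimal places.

-0.187702

Rules hold: Σm=0, L=10 even, 2≤4≤6.
N = 5·9·9 = 405
Δ = 2!·2!·6!/11! = 1/13860
Racah Σ t=0..2: t=0:+1/192 t=1:−1/36 t=2:+1/192 = -5/288
⇒ 3j(2 4 4; 0 0 0)² = 20/693, sgn -1
Racah Σ t=0..1: t=0:+1/1440 t=1:−1/240 = -1/288
⇒ 3j(2 4 4; 1 2 -3)² = 5/132, sgn +1
4πI² = N·(3j₀)²·(3jₘ)² = 375/847
I = -1·√(0.442739/4π) = -0.18770204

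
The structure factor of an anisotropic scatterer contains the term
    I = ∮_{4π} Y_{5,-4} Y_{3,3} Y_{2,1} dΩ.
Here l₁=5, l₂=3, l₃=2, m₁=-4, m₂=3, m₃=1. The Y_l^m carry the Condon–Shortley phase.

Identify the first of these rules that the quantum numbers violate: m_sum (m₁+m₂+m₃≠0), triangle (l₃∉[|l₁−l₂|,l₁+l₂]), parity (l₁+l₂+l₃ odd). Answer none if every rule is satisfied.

m₁+m₂+m₃ = -4 + 3 + 1 = 0  ✓
triangle: |5−3|=2 ≤ l₃=2 ≤ 5+3=8  ✓
parity: l₁+l₂+l₃ = 10 is even  ✓

none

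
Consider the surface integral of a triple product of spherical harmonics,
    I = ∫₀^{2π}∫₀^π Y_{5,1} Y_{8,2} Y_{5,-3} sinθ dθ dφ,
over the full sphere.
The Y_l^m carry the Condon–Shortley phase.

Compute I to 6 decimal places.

m-sum 0 ✓  L=18 even ✓  3≤5≤13 ✓
Π(2lᵢ+1) = 11×17×11 = 2057
triangle coeff Δ(5,8,5) = 1/37413090
Σ_t [3,5]: t=3:−1/1036800 t=4:+1/331776 t=5:−1/1036800 = 1/921600
(3j)²=490/46189 [(5 8 5; 0 0 0)], sign=-1
Σ_t [2,4]: t=2:+1/116121600 t=3:−1/3628800 t=4:+1/1658880 = 13/38707200
(3j)²=39/3553 [(5 8 5; 1 2 -3)], sign=+1
⇒ 4πI² = 1470/6137
I = (-1)√(1470/6137/(4π)) = -0.13806248

-0.138062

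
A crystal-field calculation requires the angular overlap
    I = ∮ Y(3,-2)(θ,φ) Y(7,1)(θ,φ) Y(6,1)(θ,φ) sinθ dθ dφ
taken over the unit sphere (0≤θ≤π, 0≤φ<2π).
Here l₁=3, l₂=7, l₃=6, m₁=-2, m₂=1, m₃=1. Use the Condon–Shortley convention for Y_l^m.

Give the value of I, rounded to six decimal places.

Rules hold: Σm=0, L=16 even, 4≤6≤10.
N = 7·15·13 = 1365
Δ = 4!·2!·10!/17! = 1/2042040
Racah Σ t=1..3: t=1:−1/207360 t=2:+1/57600 t=3:−1/207360 = 1/129600
⇒ 3j(3 7 6; 0 0 0)² = 168/12155, sgn +1
Racah Σ t=3..4: t=3:−1/172800 t=4:+1/414720 = -7/2073600
⇒ 3j(3 7 6; -2 1 1)² = 343/29172, sgn +1
4πI² = N·(3j₀)²·(3jₘ)² = 100842/454597
I = +1·√(0.221827/4π) = 0.13286253

0.132863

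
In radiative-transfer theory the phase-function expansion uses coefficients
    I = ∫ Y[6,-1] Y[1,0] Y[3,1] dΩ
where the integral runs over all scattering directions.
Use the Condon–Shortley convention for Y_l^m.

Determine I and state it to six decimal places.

0.000000

|6−1|≤3≤6+1 violated ⇒ I = 0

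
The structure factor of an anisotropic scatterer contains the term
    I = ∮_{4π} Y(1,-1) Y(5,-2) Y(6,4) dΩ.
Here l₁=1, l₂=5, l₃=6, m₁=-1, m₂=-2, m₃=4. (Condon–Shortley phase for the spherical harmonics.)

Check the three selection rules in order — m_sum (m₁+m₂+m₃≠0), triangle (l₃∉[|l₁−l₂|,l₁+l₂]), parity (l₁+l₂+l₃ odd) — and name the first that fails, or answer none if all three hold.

m_sum

azimuthal sum: -1 − 2 + 4 = 1  ✗
4 ≤ 6 ≤ 6 (triangle on l)
L = 1 + 5 + 6 = 12 (even)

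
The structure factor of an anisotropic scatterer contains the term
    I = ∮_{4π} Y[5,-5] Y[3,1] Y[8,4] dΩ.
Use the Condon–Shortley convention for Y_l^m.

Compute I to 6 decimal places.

m-sum 0 ✓  L=16 even ✓  2≤8≤8 ✓
Π(2lᵢ+1) = 11×7×17 = 1309
triangle coeff Δ(5,3,8) = 1/136136
Σ_t [0,0]: t=0:+1/518400 = 1/518400
(3j)²=56/2431 [(5 3 8; 0 0 0)], sign=+1
Σ_t [0,0]: t=0:+1/174182400 = 1/174182400
(3j)²=3/6188 [(5 3 8; -5 1 4)], sign=+1
⇒ 4πI² = 42/2873
I = (+1)√(42/2873/(4π)) = 0.03410766

0.034108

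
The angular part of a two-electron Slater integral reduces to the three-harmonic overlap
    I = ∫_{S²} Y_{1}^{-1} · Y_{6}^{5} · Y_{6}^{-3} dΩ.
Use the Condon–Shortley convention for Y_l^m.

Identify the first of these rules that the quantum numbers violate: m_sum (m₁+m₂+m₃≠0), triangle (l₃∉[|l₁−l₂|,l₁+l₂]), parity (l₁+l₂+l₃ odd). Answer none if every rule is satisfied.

m_sum

m₁+m₂+m₃ = -1 + 5 − 3 = 1  ✗
triangle: |1−6|=5 ≤ l₃=6 ≤ 1+6=7
parity: l₁+l₂+l₃ = 13 is odd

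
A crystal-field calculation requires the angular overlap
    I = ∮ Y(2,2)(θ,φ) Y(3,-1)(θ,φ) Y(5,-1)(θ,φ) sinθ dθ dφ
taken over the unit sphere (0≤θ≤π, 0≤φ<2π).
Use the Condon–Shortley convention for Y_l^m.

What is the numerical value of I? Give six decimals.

Checks pass: Σm=0; 10 even; l₃=5∈[1,5].
(2·2+1)(2·3+1)(2·5+1) = 385
Δ: 0! 4! 6! / 11! → 1/2310
sum: t=0:+1/144 = 1/144
3j²(2 3 5; 0 0 0) = Δ·Π!·Σ² = 10/231  (sign -1)
sum: t=0:+1/1152 = 1/1152
3j²(2 3 5; 2 -1 -1) = Δ·Π!·Σ² = 1/154  (sign +1)
combine: 4πI² = 385·10/231·1/154 = 25/231
take √, sign -1: I = -0.09280237

-0.092802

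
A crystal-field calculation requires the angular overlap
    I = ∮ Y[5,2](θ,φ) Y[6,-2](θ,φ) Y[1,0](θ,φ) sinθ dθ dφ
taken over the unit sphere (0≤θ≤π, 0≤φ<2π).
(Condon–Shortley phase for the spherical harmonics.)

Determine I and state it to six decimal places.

m-sum 0 ✓  L=12 even ✓  1≤1≤11 ✓
Π(2lᵢ+1) = 11×13×3 = 429
triangle coeff Δ(5,6,1) = 1/858
Σ_t [5,5]: t=5:−1/14400 = -1/14400
(3j)²=6/143 [(5 6 1; 0 0 0)], sign=+1
Σ_t [3,3]: t=3:−1/30240 = -1/30240
(3j)²=16/429 [(5 6 1; 2 -2 0)], sign=+1
⇒ 4πI² = 96/143
I = (+1)√(96/143/(4π)) = 0.23113338

0.231133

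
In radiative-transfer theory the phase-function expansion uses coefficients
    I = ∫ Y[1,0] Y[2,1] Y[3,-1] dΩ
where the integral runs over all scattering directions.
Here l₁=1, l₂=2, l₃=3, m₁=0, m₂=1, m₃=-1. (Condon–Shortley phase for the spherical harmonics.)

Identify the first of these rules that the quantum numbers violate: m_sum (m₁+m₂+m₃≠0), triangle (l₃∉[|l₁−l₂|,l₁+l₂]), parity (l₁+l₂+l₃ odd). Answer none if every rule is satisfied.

azimuthal sum: 0 + 1 − 1 = 0  ✓
1 ≤ 3 ≤ 3 (triangle on l)  ✓
L = 1 + 2 + 3 = 6 (even)  ✓

none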